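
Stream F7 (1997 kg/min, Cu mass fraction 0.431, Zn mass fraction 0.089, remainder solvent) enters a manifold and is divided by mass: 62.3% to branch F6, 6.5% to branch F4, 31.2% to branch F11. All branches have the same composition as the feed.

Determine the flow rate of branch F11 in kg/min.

Branch F11 flow = 0.312×1997 = 623.06 kg/min.

623.1 kg/min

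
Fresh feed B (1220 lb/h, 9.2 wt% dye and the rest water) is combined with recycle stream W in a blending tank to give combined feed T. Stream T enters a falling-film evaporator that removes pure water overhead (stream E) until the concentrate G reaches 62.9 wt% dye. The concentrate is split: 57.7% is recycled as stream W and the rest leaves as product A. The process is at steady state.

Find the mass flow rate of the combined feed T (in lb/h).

Overall dye balance (none leaves overhead): dye in fresh feed = dye in product, i.e. 1220×0.092 = (1−0.577)·G·0.629.
G = 112.24/(0.629×0.423) = 421.85 lb/h.
Recycle W = 0.577×421.85 = 243.41 lb/h.
Combined feed T = 1220 + 243.41 = 1463.4 lb/h.

1463 lb/h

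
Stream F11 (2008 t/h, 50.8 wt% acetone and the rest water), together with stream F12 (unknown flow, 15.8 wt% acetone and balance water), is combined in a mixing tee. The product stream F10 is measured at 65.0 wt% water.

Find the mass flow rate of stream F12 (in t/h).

1652 t/h

Let F12 be the unknown flow. Total out = 2008 + F12.
water balance: 987.94 + 0.842·F12 = 0.650·(2008 + F12)
(0.842 − 0.650)·F12 = 0.650×2008 − 987.94 = 317.26
F12 = 317.26 / 0.192 = 1652.4 t/h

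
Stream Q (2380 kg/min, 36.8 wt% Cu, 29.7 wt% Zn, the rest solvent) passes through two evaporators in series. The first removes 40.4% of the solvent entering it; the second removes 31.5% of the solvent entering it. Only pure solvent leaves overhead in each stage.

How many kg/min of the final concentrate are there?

solvent in feed = 2380×0.335 = 797.3 kg/min.
After stage 1: solvent left = (1−0.404)×797.3 = 475.19; stream total = 2057.9 kg/min.
After stage 2: solvent left = (1−0.315)×475.19 = 325.51; final concentrate = 1908.2 kg/min.

1908 kg/min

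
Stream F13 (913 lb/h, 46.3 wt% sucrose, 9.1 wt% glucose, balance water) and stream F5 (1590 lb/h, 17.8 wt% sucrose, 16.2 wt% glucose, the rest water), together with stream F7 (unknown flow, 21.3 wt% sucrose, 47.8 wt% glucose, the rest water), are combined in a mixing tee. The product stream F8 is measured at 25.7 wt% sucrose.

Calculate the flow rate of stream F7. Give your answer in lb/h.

1420 lb/h

Let F7 be the unknown flow. Total out = 2503 + F7.
sucrose balance: 705.74 + 0.213·F7 = 0.257·(2503 + F7)
(0.213 − 0.257)·F7 = 0.257×2503 − 705.74 = -62.468
F7 = -62.468 / -0.044 = 1419.7 lb/h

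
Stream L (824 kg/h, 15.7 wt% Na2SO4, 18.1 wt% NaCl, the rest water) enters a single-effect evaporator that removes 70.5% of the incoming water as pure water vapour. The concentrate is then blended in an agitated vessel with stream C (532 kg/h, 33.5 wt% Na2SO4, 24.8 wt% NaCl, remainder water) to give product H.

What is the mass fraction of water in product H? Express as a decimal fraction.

0.394

Vapour removed = 0.705×0.662×824 = 384.57 kg/h; concentrate = 439.43 kg/h.
water reaching the mixer = 160.92 (from concentrate) + 532×0.417 = 382.76 kg/h.
Product flow = 439.43 + 532 = 971.43 kg/h; water fraction = 0.394.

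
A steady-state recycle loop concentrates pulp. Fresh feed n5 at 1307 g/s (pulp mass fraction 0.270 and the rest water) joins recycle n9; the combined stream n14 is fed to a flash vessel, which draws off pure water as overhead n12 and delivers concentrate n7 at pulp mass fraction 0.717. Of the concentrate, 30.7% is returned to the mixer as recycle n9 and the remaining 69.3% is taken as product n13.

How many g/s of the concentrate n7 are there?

Overall pulp balance (none leaves overhead): pulp in fresh feed = pulp in product, i.e. 1307×0.270 = (1−0.307)·n7·0.717.
n7 = 352.89/(0.717×0.693) = 710.21 g/s.

710.2 g/s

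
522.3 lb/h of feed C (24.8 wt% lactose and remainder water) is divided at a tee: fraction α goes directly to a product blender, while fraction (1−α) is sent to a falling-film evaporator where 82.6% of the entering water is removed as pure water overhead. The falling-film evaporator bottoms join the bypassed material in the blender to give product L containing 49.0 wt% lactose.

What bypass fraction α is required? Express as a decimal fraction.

0.205

All 522.3×0.248 = 129.53 lb/h of lactose reaches L, so L = 129.53/0.490 = 264.35 lb/h and vapour = 257.95 lb/h.
The evaporator receives (1−α)·522.3 of feed at 0.752 water and removes 0.826 of that water:
0.826×0.752×(1−α)×522.3 = 257.95
(1−α) = 257.95/324.43 = 0.7951;  α = 0.2049.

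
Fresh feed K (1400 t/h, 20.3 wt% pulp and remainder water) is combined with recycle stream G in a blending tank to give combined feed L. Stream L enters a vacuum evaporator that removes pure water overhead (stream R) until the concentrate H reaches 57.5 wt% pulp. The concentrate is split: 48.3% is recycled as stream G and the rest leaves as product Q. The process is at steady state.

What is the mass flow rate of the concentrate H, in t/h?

Overall pulp balance (none leaves overhead): pulp in fresh feed = pulp in product, i.e. 1400×0.203 = (1−0.483)·H·0.575.
H = 284.2/(0.575×0.517) = 956.02 t/h.

956 t/h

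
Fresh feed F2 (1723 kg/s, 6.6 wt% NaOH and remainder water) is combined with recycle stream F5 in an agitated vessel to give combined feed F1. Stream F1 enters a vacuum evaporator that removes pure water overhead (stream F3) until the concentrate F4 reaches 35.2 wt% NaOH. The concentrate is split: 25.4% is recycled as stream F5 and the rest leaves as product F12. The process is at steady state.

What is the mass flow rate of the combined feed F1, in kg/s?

Overall NaOH balance (none leaves overhead): NaOH in fresh feed = NaOH in product, i.e. 1723×0.066 = (1−0.254)·F4·0.352.
F4 = 113.72/(0.352×0.746) = 433.06 kg/s.
Recycle F5 = 0.254×433.06 = 110 kg/s.
Combined feed F1 = 1723 + 110 = 1833 kg/s.

1833 kg/s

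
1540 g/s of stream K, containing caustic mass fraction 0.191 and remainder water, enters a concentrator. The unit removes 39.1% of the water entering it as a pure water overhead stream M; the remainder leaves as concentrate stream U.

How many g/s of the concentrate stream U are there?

1053 g/s

water entering = 1540×0.809 = 1245.9 g/s; overhead removed = 0.391×1245.9 = 487.13 g/s.
Concentrate = 1540 − 487.13 = 1052.9 g/s.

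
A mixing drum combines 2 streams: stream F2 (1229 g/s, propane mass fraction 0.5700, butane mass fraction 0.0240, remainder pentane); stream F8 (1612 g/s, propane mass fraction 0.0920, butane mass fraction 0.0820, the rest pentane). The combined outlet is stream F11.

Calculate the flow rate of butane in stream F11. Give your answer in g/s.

161.7 g/s

butane out = butane in = 1229×0.024 + 1612×0.082 = 161.68 g/s.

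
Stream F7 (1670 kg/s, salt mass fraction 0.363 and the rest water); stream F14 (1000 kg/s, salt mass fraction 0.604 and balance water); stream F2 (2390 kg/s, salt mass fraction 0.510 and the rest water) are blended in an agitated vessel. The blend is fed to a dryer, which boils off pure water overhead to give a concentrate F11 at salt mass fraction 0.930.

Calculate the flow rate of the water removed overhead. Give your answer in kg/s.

2448 kg/s

salt entering = 1670×0.363 + 1000×0.604 + 2390×0.510 = 2429.1 kg/s.
All salt reports to F11, so F11 = 2429.1/0.930 = 2611.9 kg/s.
Total feed = 5060 kg/s; overhead = 5060 − 2611.9 = 2448.1 kg/s.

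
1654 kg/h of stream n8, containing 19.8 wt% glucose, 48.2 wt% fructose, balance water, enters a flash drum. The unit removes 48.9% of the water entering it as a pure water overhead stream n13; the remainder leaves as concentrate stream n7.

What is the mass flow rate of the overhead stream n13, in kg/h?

258.8 kg/h

water entering = 1654×0.320 = 529.28 kg/h; overhead removed = 0.489×529.28 = 258.82 kg/h.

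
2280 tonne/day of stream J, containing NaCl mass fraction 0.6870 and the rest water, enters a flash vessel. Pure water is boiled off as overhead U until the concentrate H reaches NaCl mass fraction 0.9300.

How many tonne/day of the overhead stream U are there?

NaCl is conserved: 2280×0.687 = 1566.4 tonne/day all reports to the concentrate.
Concentrate = 1566.4/(target fraction) = 1684.3 tonne/day.
Overhead = 2280 − 1684.3 = 595.74 tonne/day.

595.7 tonne/day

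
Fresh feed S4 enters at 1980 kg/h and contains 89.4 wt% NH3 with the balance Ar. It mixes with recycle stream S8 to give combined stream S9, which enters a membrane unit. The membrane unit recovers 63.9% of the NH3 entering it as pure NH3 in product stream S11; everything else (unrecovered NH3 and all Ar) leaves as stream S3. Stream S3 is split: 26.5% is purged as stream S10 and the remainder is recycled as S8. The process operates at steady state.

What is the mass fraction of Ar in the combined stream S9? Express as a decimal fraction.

0.2474

Ar enters only via S4 and leaves only via the purge: 1980×0.106 = 0.265×(Ar in S3), and the membrane unit passes all Ar, so Ar in S9 = Ar in S3 = 792 kg/h.
NH3 in S9: m_A = 1980×0.894 + (1−0.265)·(1−0.639)·m_A, so m_A = 1770.1/0.7347 = 2409.4 kg/h.
S9 = 2409.4 + 792 = 3201.4 kg/h.
Ar fraction in S9 = 792/3201.4 = 0.2474.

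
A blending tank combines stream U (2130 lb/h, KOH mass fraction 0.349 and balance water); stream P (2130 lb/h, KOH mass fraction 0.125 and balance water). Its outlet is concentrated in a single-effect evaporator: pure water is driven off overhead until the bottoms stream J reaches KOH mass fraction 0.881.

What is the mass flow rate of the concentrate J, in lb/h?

1146 lb/h

KOH entering = 2130×0.349 + 2130×0.125 = 1009.6 lb/h.
All KOH reports to J, so J = 1009.6/0.881 = 1146 lb/h.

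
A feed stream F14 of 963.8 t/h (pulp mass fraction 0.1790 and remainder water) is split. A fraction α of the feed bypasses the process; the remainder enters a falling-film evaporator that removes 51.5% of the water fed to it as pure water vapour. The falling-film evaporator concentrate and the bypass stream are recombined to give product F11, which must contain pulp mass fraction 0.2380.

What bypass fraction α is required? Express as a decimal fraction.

All 963.8×0.179 = 172.52 t/h of pulp reaches F11, so F11 = 172.52/0.238 = 724.87 t/h and vapour = 238.93 t/h.
The evaporator receives (1−α)·963.8 of feed at 0.821 water and removes 0.515 of that water:
0.515×0.821×(1−α)×963.8 = 238.93
(1−α) = 238.93/407.51 = 0.5863;  α = 0.4137.

0.414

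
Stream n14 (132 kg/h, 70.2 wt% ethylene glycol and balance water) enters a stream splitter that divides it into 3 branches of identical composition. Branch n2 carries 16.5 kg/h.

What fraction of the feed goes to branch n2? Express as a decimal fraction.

0.125

Fraction to n2 = 16.5/132 = 0.1250.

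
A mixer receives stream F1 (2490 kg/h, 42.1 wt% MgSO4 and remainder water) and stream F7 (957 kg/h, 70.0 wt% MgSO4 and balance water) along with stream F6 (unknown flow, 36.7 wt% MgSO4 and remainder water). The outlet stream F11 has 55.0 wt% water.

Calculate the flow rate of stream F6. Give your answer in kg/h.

2013 kg/h

Let F6 be the unknown flow. Total out = 3447 + F6.
water balance: 1728.8 + 0.633·F6 = 0.550·(3447 + F6)
(0.633 − 0.550)·F6 = 0.550×3447 − 1728.8 = 167.04
F6 = 167.04 / 0.083 = 2012.5 kg/h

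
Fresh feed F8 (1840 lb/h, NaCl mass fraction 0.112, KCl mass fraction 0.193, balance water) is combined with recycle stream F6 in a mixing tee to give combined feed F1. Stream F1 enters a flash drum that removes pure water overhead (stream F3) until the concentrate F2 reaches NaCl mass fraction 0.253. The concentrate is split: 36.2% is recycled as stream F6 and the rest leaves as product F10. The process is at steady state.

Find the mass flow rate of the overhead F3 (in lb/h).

1025 lb/h

Overall NaCl balance (none leaves overhead): NaCl in fresh feed = NaCl in product, i.e. 1840×0.112 = (1−0.362)·F2·0.253.
F2 = 206.08/(0.253×0.638) = 1276.7 lb/h.
Recycle F6 = 0.362×1276.7 = 462.17 lb/h.
Combined feed F1 = 1840 + 462.17 = 2302.2 lb/h.
Overhead F3 = F1 − F2 = 2302.2 − 1276.7 = 1025.5 lb/h.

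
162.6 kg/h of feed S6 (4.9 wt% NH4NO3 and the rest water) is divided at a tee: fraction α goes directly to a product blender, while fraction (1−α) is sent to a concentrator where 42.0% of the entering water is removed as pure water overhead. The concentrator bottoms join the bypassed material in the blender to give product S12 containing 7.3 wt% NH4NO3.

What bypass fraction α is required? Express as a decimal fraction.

All 162.6×0.049 = 7.9674 kg/h of NH4NO3 reaches S12, so S12 = 7.9674/0.073 = 109.14 kg/h and vapour = 53.458 kg/h.
The evaporator receives (1−α)·162.6 of feed at 0.951 water and removes 0.420 of that water:
0.420×0.951×(1−α)×162.6 = 53.458
(1−α) = 53.458/64.946 = 0.8231;  α = 0.1769.

0.177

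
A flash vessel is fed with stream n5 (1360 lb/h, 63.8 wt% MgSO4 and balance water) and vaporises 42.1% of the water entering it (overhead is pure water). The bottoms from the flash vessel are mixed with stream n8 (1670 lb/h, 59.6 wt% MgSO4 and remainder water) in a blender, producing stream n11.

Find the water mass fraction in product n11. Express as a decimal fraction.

Vapour removed = 0.421×0.362×1360 = 207.27 lb/h; concentrate = 1152.7 lb/h.
water reaching the mixer = 285.05 (from concentrate) + 1670×0.404 = 959.73 lb/h.
Product flow = 1152.7 + 1670 = 2822.7 lb/h; water fraction = 0.340.

0.340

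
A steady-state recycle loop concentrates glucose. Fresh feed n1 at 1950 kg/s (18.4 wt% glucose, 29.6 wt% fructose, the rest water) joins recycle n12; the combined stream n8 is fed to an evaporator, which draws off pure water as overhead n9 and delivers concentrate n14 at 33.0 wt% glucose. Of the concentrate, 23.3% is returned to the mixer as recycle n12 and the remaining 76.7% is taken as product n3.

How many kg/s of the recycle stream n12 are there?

Overall glucose balance (none leaves overhead): glucose in fresh feed = glucose in product, i.e. 1950×0.184 = (1−0.233)·n14·0.330.
n14 = 358.8/(0.330×0.767) = 1417.6 kg/s.
Recycle n12 = 0.233×1417.6 = 330.29 kg/s.

330.3 kg/s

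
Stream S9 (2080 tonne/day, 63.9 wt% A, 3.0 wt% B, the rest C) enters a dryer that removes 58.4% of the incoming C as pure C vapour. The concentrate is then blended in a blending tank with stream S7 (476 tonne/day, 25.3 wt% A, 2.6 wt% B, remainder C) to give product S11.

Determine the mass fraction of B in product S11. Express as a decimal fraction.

Vapour removed = 0.584×0.331×2080 = 402.07 tonne/day; concentrate = 1677.9 tonne/day.
B reaching the mixer = 62.4 (from concentrate) + 476×0.026 = 74.776 tonne/day.
Product flow = 1677.9 + 476 = 2153.9 tonne/day; B fraction = 0.035.

0.035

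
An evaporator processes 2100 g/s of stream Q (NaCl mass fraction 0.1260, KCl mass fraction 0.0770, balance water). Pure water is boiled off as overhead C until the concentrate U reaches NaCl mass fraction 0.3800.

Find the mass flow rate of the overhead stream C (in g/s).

1404 g/s

NaCl is conserved: 2100×0.126 = 264.6 g/s all reports to the concentrate.
Concentrate = 264.6/(target fraction) = 696.32 g/s.
Overhead = 2100 − 696.32 = 1403.7 g/s.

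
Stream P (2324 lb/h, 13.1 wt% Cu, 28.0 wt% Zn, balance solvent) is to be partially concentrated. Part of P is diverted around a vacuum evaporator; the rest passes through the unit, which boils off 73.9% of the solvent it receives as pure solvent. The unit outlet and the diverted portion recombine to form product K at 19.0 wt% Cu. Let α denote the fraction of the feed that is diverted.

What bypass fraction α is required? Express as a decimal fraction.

0.287

All 2324×0.131 = 304.44 lb/h of Cu reaches K, so K = 304.44/0.190 = 1602.3 lb/h and vapour = 721.66 lb/h.
The evaporator receives (1−α)·2324 of feed at 0.589 solvent and removes 0.739 of that solvent:
0.739×0.589×(1−α)×2324 = 721.66
(1−α) = 721.66/1011.6 = 0.7134;  α = 0.2866.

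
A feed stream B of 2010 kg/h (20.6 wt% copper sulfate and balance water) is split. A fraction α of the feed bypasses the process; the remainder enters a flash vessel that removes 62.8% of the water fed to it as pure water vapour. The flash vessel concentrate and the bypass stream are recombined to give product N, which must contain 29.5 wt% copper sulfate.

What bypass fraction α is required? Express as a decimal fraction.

All 2010×0.206 = 414.06 kg/h of copper sulfate reaches N, so N = 414.06/0.295 = 1403.6 kg/h and vapour = 606.41 kg/h.
The evaporator receives (1−α)·2010 of feed at 0.794 water and removes 0.628 of that water:
0.628×0.794×(1−α)×2010 = 606.41
(1−α) = 606.41/1002.3 = 0.6050;  α = 0.3950.

0.395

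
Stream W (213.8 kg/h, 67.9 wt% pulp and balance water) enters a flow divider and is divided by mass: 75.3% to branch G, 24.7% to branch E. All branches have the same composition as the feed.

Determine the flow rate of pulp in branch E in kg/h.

35.86 kg/h

Branch E total = 0.247×213.8 = 52.809 kg/h.
pulp in E = 0.679×52.809 = 35.857 kg/h.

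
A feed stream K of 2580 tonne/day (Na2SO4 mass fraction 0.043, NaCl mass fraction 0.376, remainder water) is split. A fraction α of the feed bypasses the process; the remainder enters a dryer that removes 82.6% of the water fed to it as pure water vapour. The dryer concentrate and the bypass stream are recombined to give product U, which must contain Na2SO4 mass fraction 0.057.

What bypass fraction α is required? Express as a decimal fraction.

0.488

All 2580×0.043 = 110.94 tonne/day of Na2SO4 reaches U, so U = 110.94/0.057 = 1946.3 tonne/day and vapour = 633.68 tonne/day.
The evaporator receives (1−α)·2580 of feed at 0.581 water and removes 0.826 of that water:
0.826×0.581×(1−α)×2580 = 633.68
(1−α) = 633.68/1238.2 = 0.5118;  α = 0.4882.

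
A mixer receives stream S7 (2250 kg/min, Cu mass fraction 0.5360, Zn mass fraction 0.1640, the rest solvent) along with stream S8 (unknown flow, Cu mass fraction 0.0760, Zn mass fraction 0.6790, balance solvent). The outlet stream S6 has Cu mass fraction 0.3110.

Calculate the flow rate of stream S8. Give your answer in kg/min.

Let S8 be the unknown flow. Total out = 2250 + S8.
Cu balance: 1206 + 0.076·S8 = 0.311·(2250 + S8)
(0.076 − 0.311)·S8 = 0.311×2250 − 1206 = -506.25
S8 = -506.25 / -0.235 = 2154.3 kg/min

2154 kg/min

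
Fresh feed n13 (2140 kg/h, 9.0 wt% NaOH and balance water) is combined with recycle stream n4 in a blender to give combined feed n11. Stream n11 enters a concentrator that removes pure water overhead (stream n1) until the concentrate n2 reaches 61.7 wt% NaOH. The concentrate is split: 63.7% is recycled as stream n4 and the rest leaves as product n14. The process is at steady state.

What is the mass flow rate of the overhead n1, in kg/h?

Overall NaOH balance (none leaves overhead): NaOH in fresh feed = NaOH in product, i.e. 2140×0.090 = (1−0.637)·n2·0.617.
n2 = 192.6/(0.617×0.363) = 859.93 kg/h.
Recycle n4 = 0.637×859.93 = 547.78 kg/h.
Combined feed n11 = 2140 + 547.78 = 2687.8 kg/h.
Overhead n1 = n11 − n2 = 2687.8 − 859.93 = 1827.8 kg/h.

1828 kg/h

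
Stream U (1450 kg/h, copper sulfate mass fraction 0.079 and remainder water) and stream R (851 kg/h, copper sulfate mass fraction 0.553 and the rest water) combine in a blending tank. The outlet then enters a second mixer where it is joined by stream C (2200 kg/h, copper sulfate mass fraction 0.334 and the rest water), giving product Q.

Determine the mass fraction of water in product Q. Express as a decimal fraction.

Overall, product flow = 4501 kg/h.
water in = 1450×0.921 + 851×0.447 + 2200×0.666 = 3181 kg/h.
water fraction in Q = 0.707.

0.707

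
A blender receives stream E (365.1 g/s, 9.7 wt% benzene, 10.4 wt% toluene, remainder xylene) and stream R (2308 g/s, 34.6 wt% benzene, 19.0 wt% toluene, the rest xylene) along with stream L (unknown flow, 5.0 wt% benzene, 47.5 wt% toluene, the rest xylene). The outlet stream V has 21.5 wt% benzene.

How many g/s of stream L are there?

1571 g/s

Let L be the unknown flow. Total out = 2673.1 + L.
benzene balance: 833.98 + 0.050·L = 0.215·(2673.1 + L)
(0.050 − 0.215)·L = 0.215×2673.1 − 833.98 = -259.27
L = -259.27 / -0.165 = 1571.3 g/s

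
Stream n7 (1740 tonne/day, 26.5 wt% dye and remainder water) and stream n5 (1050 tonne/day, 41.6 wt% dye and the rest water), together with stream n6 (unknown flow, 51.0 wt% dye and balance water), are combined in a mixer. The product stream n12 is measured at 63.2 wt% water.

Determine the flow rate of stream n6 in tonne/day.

907.2 tonne/day

Let n6 be the unknown flow. Total out = 2790 + n6.
water balance: 1892.1 + 0.490·n6 = 0.632·(2790 + n6)
(0.490 − 0.632)·n6 = 0.632×2790 − 1892.1 = -128.82
n6 = -128.82 / -0.142 = 907.18 tonne/day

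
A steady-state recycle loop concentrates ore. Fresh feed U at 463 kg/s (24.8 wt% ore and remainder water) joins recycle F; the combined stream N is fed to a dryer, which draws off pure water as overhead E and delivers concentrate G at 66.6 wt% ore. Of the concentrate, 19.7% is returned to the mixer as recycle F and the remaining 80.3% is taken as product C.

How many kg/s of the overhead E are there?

290.6 kg/s

Overall ore balance (none leaves overhead): ore in fresh feed = ore in product, i.e. 463×0.248 = (1−0.197)·G·0.666.
G = 114.82/(0.666×0.803) = 214.71 kg/s.
Recycle F = 0.197×214.71 = 42.297 kg/s.
Combined feed N = 463 + 42.297 = 505.3 kg/s.
Overhead E = N − G = 505.3 − 214.71 = 290.59 kg/s.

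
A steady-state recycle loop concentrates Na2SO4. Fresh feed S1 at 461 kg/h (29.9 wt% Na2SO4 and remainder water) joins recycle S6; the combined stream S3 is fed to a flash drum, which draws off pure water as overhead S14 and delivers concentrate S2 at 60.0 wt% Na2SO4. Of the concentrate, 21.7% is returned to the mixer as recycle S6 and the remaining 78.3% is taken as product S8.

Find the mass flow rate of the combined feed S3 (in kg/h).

Overall Na2SO4 balance (none leaves overhead): Na2SO4 in fresh feed = Na2SO4 in product, i.e. 461×0.299 = (1−0.217)·S2·0.600.
S2 = 137.84/(0.600×0.783) = 293.4 kg/h.
Recycle S6 = 0.217×293.4 = 63.668 kg/h.
Combined feed S3 = 461 + 63.668 = 524.67 kg/h.

524.7 kg/h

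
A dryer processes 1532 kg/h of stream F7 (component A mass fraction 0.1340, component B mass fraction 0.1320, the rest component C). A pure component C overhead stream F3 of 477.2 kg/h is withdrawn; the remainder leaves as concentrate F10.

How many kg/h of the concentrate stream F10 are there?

Concentrate = 1532 − 477.2 = 1054.8 kg/h.

1055 kg/h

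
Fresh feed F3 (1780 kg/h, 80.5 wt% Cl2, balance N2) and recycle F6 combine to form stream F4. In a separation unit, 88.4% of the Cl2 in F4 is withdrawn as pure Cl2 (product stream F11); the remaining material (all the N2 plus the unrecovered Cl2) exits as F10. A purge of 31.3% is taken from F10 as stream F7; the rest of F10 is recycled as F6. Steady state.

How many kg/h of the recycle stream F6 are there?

885.9 kg/h

N2 enters only via F3 and leaves only via the purge: 1780×0.195 = 0.313×(N2 in F10), and the separation unit passes all N2, so N2 in F4 = N2 in F10 = 1108.9 kg/h.
Cl2 in F4: m_A = 1780×0.805 + (1−0.313)·(1−0.884)·m_A, so m_A = 1432.9/0.9203 = 1557 kg/h.
F10 = (1−0.884)×1557 + 1108.9 = 1289.6 kg/h.
Recycle F6 = (1−0.313)×1289.6 = 885.92 kg/h.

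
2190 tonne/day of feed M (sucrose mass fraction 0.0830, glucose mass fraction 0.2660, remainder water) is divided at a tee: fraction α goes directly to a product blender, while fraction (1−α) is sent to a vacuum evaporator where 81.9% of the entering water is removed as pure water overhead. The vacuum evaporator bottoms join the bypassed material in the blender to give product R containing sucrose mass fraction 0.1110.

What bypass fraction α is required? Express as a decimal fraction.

0.527

All 2190×0.083 = 181.77 tonne/day of sucrose reaches R, so R = 181.77/0.111 = 1637.6 tonne/day and vapour = 552.43 tonne/day.
The evaporator receives (1−α)·2190 of feed at 0.651 water and removes 0.819 of that water:
0.819×0.651×(1−α)×2190 = 552.43
(1−α) = 552.43/1167.6 = 0.4731;  α = 0.5269.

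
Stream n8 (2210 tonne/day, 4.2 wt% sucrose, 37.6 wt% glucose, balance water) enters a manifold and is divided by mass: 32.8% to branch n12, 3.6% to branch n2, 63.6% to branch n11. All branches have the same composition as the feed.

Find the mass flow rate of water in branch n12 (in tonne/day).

Branch n12 total = 0.328×2210 = 724.88 tonne/day.
water in n12 = 0.582×724.88 = 421.88 tonne/day.

421.9 tonne/day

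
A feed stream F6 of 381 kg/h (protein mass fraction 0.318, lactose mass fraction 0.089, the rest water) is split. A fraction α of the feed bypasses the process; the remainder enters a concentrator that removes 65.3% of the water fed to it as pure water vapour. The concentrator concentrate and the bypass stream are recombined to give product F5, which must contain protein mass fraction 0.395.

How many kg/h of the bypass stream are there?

189.2 kg/h

All 381×0.318 = 121.16 kg/h of protein reaches F5, so F5 = 121.16/0.395 = 306.73 kg/h and vapour = 74.271 kg/h.
The evaporator receives (1−α)·381 of feed at 0.593 water and removes 0.653 of that water:
0.653×0.593×(1−α)×381 = 74.271
(1−α) = 74.271/147.53 = 0.5034;  α = 0.4966.
Bypass flow = 0.4966×381 = 189.2 kg/h.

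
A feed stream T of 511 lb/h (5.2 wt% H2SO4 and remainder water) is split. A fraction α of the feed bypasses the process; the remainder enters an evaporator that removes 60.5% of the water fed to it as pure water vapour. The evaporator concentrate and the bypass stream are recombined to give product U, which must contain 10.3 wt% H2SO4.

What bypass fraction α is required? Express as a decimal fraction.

All 511×0.052 = 26.572 lb/h of H2SO4 reaches U, so U = 26.572/0.103 = 257.98 lb/h and vapour = 253.02 lb/h.
The evaporator receives (1−α)·511 of feed at 0.948 water and removes 0.605 of that water:
0.605×0.948×(1−α)×511 = 253.02
(1−α) = 253.02/293.08 = 0.8633;  α = 0.1367.

0.137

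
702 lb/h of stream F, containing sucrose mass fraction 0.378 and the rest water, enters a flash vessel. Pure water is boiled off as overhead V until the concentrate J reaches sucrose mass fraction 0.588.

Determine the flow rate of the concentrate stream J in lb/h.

451.3 lb/h

sucrose is conserved: 702×0.378 = 265.36 lb/h all reports to the concentrate.
Concentrate = 265.36/(target fraction) = 451.29 lb/h.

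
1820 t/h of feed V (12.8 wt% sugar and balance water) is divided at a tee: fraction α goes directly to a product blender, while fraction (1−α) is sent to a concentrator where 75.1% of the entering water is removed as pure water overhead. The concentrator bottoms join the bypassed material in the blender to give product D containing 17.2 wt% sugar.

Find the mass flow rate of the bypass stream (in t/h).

All 1820×0.128 = 232.96 t/h of sugar reaches D, so D = 232.96/0.172 = 1354.4 t/h and vapour = 465.58 t/h.
The evaporator receives (1−α)·1820 of feed at 0.872 water and removes 0.751 of that water:
0.751×0.872×(1−α)×1820 = 465.58
(1−α) = 465.58/1191.9 = 0.3906;  α = 0.6094.
Bypass flow = 0.6094×1820 = 1109 t/h.

1109 t/h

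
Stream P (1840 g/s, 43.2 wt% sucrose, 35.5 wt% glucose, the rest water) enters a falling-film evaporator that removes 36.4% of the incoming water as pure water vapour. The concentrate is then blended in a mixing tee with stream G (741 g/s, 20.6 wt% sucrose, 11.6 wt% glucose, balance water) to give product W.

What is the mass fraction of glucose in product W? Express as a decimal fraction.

0.303

Vapour removed = 0.364×0.213×1840 = 142.66 g/s; concentrate = 1697.3 g/s.
glucose reaching the mixer = 653.2 (from concentrate) + 741×0.116 = 739.16 g/s.
Product flow = 1697.3 + 741 = 2438.3 g/s; glucose fraction = 0.303.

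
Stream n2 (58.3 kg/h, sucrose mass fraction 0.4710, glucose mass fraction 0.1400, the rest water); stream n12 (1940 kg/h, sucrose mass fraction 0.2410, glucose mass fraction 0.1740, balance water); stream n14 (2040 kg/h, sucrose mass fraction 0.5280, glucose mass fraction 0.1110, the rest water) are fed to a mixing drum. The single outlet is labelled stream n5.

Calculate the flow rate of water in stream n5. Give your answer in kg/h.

water out = water in = 58.3×0.389 + 1940×0.585 + 2040×0.361 = 1894 kg/h.

1894 kg/h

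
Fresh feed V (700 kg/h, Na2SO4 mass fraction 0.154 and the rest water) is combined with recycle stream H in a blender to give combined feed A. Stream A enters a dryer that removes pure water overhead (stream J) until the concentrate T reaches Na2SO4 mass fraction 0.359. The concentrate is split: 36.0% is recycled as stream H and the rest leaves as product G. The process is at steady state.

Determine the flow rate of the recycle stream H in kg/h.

Overall Na2SO4 balance (none leaves overhead): Na2SO4 in fresh feed = Na2SO4 in product, i.e. 700×0.154 = (1−0.360)·T·0.359.
T = 107.8/(0.359×0.640) = 469.19 kg/h.
Recycle H = 0.360×469.19 = 168.91 kg/h.

168.9 kg/h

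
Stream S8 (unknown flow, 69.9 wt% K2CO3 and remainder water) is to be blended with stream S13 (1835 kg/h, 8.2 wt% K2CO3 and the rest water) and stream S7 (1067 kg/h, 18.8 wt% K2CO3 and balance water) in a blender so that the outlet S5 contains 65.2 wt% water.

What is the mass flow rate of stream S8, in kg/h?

Let S8 be the unknown flow. Total out = 2902 + S8.
water balance: 2550.9 + 0.301·S8 = 0.652·(2902 + S8)
(0.301 − 0.652)·S8 = 0.652×2902 − 2550.9 = -658.83
S8 = -658.83 / -0.351 = 1877 kg/h

1877 kg/h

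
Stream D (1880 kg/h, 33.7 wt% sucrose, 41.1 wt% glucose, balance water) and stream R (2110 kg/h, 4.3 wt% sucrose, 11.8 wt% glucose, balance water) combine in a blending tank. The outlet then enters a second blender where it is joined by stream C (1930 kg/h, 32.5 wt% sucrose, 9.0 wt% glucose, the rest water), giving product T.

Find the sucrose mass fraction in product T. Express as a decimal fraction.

Overall, product flow = 5920 kg/h.
sucrose in = 1880×0.337 + 2110×0.043 + 1930×0.325 = 1351.5 kg/h.
sucrose fraction in T = 0.228.

0.228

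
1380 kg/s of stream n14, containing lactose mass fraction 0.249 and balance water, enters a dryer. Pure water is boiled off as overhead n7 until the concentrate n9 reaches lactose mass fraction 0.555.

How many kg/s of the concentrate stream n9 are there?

lactose is conserved: 1380×0.249 = 343.62 kg/s all reports to the concentrate.
Concentrate = 343.62/(target fraction) = 619.14 kg/s.

619.1 kg/s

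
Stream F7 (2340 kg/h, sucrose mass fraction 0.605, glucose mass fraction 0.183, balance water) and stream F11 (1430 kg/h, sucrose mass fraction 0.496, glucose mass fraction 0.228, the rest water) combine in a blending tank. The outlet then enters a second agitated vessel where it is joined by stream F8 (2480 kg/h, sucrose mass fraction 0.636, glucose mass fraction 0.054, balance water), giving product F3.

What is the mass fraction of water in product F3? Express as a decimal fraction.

Overall, product flow = 6250 kg/h.
water in = 2340×0.212 + 1430×0.276 + 2480×0.310 = 1659.6 kg/h.
water fraction in F3 = 0.266.

0.266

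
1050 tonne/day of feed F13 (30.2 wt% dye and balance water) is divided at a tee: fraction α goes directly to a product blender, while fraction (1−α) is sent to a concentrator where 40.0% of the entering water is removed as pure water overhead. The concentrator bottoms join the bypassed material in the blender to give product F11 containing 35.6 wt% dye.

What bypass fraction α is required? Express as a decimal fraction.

0.457

All 1050×0.302 = 317.1 tonne/day of dye reaches F11, so F11 = 317.1/0.356 = 890.73 tonne/day and vapour = 159.27 tonne/day.
The evaporator receives (1−α)·1050 of feed at 0.698 water and removes 0.400 of that water:
0.400×0.698×(1−α)×1050 = 159.27
(1−α) = 159.27/293.16 = 0.5433;  α = 0.4567.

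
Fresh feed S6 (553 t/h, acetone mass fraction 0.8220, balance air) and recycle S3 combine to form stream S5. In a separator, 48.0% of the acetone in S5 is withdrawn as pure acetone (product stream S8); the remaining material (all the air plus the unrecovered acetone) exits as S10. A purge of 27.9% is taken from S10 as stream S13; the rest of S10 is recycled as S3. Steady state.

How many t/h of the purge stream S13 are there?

air enters only via S6 and leaves only via the purge: 553×0.178 = 0.279×(air in S10), and the separator passes all air, so air in S5 = air in S10 = 352.81 t/h.
acetone in S5: m_A = 553×0.822 + (1−0.279)·(1−0.480)·m_A, so m_A = 454.57/0.6251 = 727.21 t/h.
S10 = (1−0.480)×727.21 + 352.81 = 730.96 t/h.
Purge S13 = 0.279×730.96 = 203.94 t/h.

203.9 t/h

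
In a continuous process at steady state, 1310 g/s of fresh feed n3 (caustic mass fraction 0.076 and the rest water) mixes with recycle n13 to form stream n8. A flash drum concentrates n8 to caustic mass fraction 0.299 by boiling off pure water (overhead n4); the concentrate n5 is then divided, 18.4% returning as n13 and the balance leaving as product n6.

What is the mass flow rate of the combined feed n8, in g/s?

1385 g/s

Overall caustic balance (none leaves overhead): caustic in fresh feed = caustic in product, i.e. 1310×0.076 = (1−0.184)·n5·0.299.
n5 = 99.56/(0.299×0.816) = 408.06 g/s.
Recycle n13 = 0.184×408.06 = 75.083 g/s.
Combined feed n8 = 1310 + 75.083 = 1385.1 g/s.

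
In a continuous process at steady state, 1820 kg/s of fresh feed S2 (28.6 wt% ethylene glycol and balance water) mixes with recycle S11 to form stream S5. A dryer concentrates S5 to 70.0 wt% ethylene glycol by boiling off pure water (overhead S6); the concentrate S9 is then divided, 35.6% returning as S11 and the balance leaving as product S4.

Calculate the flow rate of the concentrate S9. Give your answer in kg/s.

1155 kg/s

Overall ethylene glycol balance (none leaves overhead): ethylene glycol in fresh feed = ethylene glycol in product, i.e. 1820×0.286 = (1−0.356)·S9·0.700.
S9 = 520.52/(0.700×0.644) = 1154.7 kg/s.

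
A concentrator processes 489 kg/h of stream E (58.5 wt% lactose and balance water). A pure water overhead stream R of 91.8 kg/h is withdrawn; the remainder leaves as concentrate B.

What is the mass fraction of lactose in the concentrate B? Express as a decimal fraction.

lactose is not removed: 489×0.585 = 286.06 kg/h of lactose enters B.
Concentrate = 489 − 91.8 = 397.2 kg/h.
Mass fraction = 286.06/397.2 = 0.720.

0.720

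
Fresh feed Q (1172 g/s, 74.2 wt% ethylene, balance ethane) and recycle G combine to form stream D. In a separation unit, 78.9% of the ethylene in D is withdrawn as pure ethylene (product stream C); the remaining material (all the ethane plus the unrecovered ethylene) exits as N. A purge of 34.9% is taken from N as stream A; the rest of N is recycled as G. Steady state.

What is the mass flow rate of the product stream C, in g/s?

795.4 g/s

ethylene in D: m_A = 1172×0.742 + (1−0.349)·(1−0.789)·m_A, so m_A = 869.62/0.8626 = 1008.1 g/s.
Product C = 0.789×1008.1 = 795.39 g/s.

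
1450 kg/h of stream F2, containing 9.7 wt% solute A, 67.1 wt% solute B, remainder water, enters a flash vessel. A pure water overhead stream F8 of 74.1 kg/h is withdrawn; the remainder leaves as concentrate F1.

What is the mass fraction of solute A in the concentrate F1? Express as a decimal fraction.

0.102

solute A is not removed: 1450×0.097 = 140.65 kg/h of solute A enters F1.
Concentrate = 1450 − 74.1 = 1375.9 kg/h.
Mass fraction = 140.65/1375.9 = 0.102.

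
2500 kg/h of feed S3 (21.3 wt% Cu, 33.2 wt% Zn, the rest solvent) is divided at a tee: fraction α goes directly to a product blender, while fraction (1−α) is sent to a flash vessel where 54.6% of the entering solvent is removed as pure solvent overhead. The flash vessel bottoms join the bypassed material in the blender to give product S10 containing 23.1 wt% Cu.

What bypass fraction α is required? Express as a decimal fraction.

All 2500×0.213 = 532.5 kg/h of Cu reaches S10, so S10 = 532.5/0.231 = 2305.2 kg/h and vapour = 194.81 kg/h.
The evaporator receives (1−α)·2500 of feed at 0.455 solvent and removes 0.546 of that solvent:
0.546×0.455×(1−α)×2500 = 194.81
(1−α) = 194.81/621.08 = 0.3137;  α = 0.6863.

0.686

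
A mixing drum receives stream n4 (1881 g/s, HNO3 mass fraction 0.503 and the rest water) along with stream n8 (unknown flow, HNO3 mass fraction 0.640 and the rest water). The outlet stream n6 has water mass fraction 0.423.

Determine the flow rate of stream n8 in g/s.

2209 g/s

Let n8 be the unknown flow. Total out = 1881 + n8.
water balance: 934.86 + 0.360·n8 = 0.423·(1881 + n8)
(0.360 − 0.423)·n8 = 0.423×1881 − 934.86 = -139.19
n8 = -139.19 / -0.063 = 2209.4 g/s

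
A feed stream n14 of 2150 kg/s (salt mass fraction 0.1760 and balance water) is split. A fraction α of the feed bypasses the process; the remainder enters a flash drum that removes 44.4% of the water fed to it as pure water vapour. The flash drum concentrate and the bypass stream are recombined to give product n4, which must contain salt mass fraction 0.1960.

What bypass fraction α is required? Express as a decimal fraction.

All 2150×0.176 = 378.4 kg/s of salt reaches n4, so n4 = 378.4/0.196 = 1930.6 kg/s and vapour = 219.39 kg/s.
The evaporator receives (1−α)·2150 of feed at 0.824 water and removes 0.444 of that water:
0.444×0.824×(1−α)×2150 = 219.39
(1−α) = 219.39/786.59 = 0.2789;  α = 0.7211.

0.721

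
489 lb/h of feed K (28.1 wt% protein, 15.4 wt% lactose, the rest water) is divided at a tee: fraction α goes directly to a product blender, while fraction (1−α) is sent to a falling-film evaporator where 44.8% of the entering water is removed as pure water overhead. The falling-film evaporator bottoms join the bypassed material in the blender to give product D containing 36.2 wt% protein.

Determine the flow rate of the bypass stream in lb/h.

56.73 lb/h

All 489×0.281 = 137.41 lb/h of protein reaches D, so D = 137.41/0.362 = 379.58 lb/h and vapour = 109.42 lb/h.
The evaporator receives (1−α)·489 of feed at 0.565 water and removes 0.448 of that water:
0.448×0.565×(1−α)×489 = 109.42
(1−α) = 109.42/123.78 = 0.8840;  α = 0.1160.
Bypass flow = 0.1160×489 = 56.726 lb/h.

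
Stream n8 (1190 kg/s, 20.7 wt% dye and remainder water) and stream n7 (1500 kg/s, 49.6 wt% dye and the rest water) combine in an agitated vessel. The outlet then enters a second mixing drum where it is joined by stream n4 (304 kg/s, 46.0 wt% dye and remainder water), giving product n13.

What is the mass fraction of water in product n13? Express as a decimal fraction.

Overall, product flow = 2994 kg/s.
water in = 1190×0.793 + 1500×0.504 + 304×0.540 = 1863.8 kg/s.
water fraction in n13 = 0.623.

0.623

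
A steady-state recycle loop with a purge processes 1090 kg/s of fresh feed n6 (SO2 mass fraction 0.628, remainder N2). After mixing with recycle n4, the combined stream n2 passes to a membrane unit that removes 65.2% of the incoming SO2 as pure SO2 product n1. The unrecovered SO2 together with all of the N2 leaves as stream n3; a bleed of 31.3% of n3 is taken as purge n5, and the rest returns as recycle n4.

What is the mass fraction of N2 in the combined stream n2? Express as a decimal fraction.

0.590

N2 enters only via n6 and leaves only via the purge: 1090×0.372 = 0.313×(N2 in n3), and the membrane unit passes all N2, so N2 in n2 = N2 in n3 = 1295.5 kg/s.
SO2 in n2: m_A = 1090×0.628 + (1−0.313)·(1−0.652)·m_A, so m_A = 684.52/0.7609 = 899.59 kg/s.
n2 = 899.59 + 1295.5 = 2195.1 kg/s.
N2 fraction in n2 = 1295.5/2195.1 = 0.590.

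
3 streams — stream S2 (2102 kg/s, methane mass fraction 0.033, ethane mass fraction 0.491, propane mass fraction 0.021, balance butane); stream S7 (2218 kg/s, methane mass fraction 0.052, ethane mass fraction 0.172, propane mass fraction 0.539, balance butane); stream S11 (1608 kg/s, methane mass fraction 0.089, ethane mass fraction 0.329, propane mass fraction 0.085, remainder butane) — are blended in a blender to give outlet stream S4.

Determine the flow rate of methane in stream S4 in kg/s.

methane out = methane in = 2102×0.033 + 2218×0.052 + 1608×0.089 = 327.81 kg/s.

327.8 kg/s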